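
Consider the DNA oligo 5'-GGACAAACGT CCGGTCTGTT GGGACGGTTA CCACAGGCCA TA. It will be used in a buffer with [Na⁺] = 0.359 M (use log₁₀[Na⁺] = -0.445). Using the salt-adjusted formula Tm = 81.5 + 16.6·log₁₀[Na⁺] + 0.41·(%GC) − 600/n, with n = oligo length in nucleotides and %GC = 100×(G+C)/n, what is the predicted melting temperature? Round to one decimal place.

83.3°C

Length n = 42. Counting bases: T=8, A=10, C=11, G=13
G+C = 24, so %GC = 24/42 × 100 = 57.143%
Salt term: 16.6 × (-0.445) = -7.387
GC term: 0.41 × 57.143 = 23.429; length term: −600/42 = −14.286
Tm = 81.5 + (-7.387) + 23.429 − 14.286 = 83.256 → 83.3°C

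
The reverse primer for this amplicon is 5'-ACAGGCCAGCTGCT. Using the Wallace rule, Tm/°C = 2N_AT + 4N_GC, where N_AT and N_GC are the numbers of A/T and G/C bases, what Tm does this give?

Base counts: T=2, A=3, C=5, G=4
AT pairs contribute 5, GC pairs contribute 9.
Tm = 4·9 + 2·5 = 36 + 10 = 46°C

46°C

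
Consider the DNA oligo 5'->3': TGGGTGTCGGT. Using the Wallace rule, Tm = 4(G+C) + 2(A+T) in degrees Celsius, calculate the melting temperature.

Counting bases: C=1, T=4, A=0, G=6
AT pairs contribute 4, GC pairs contribute 7.
Tm = 4·7 + 2·4 = 28 + 8 = 36°C

36°C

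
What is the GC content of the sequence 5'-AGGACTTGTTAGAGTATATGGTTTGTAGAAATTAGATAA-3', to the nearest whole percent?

28%

Scanning the sequence gives C=1, T=14, G=10, A=14.
G+C = 10 + 1 = 11 out of 39 bases
%GC = 11/39 × 100 = 28.21% ≈ 28%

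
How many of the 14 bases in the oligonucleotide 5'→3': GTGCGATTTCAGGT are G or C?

C=2, T=5, G=5, A=2
Total G or C: 5 + 2 = 7

7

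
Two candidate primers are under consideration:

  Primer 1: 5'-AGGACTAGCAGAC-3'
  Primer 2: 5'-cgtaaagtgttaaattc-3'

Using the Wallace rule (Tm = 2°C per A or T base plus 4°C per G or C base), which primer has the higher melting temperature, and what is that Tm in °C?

Primer 2, 44°C

Primer 1: A+T=6, G+C=7 → Tm = 2(6)+4(7) = 40°C
Primer 2: A+T=12, G+C=5 → Tm = 2(12)+4(5) = 44°C
40°C vs 44°C → primer 2 is higher.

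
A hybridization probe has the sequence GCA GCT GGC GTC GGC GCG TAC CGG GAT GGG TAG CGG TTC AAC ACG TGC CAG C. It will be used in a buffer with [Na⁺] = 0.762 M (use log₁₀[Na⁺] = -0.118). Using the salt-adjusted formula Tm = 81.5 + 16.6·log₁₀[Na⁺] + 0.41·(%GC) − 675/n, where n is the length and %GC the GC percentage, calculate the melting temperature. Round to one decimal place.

94.9°C

Length n = 52. G=21, C=15, A=8, T=8
G+C = 36, so %GC = 36/52 × 100 = 69.231%
Salt term: 16.6 × (-0.118) = -1.959
GC term: 0.41 × 69.231 = 28.385; length term: −675/52 = −12.981
Tm = 81.5 + (-1.959) + 28.385 − 12.981 = 94.945 → 94.9°C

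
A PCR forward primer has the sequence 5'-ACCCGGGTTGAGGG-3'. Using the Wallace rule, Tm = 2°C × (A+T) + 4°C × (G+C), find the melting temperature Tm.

Scanning the sequence gives G=7, A=2, T=2, C=3.
So N_AT = 4 and N_GC = 10.
Tm = 4·10 + 2·4 = 40 + 8 = 48°C

48°C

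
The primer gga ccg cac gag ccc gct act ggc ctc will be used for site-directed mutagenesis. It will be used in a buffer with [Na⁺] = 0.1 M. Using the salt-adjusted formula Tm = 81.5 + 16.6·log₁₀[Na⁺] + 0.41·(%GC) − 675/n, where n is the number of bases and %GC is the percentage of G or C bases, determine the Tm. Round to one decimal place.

Length n = 27. Scanning the sequence gives G=8, A=4, T=3, C=12.
G+C = 20, so %GC = 20/27 × 100 = 74.074%
Salt term: 16.6 × (-1) = -16.6
GC term: 0.41 × 74.074 = 30.37; length term: −675/27 = −25
Tm = 81.5 + (-16.6) + 30.37 − 25 = 70.27 → 70.3°C

70.3°C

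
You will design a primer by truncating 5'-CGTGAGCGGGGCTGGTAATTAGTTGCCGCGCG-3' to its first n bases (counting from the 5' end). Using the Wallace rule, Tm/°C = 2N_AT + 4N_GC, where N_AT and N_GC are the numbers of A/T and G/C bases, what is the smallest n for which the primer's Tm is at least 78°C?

n = 25

First 24 bases: CGTGAGCGGGGCTGGTAATTAGTT → Tm = 74°C (< 78°C)
First 25 bases: CGTGAGCGGGGCTGGTAATTAGTTG → Tm = 78°C (≥ 78°C)
Each additional base adds 2°C (A/T) or 4°C (G/C), so Tm is non-decreasing in n; n = 25 is the first length to reach 78°C.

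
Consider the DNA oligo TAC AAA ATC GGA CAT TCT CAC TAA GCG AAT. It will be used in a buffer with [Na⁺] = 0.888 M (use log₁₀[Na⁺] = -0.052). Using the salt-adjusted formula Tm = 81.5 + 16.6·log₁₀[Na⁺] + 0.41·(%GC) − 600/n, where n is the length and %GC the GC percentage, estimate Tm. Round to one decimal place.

75.7°C

Length n = 30. C=7, G=4, A=12, T=7
G+C = 11, so %GC = 11/30 × 100 = 36.667%
Salt term: 16.6 × (-0.052) = -0.863
GC term: 0.41 × 36.667 = 15.033; length term: −600/30 = −20
Tm = 81.5 + (-0.863) + 15.033 − 20 = 75.67 → 75.7°C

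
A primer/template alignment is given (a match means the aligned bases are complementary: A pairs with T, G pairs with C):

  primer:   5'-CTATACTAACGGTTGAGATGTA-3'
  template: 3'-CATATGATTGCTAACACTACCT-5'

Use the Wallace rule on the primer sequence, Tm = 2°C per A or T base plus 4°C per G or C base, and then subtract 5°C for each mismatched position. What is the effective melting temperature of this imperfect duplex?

Primer base counts: A=7, T=7, G=5, C=3 → A+T=14, G+C=8
Perfect-match Tm = 2(14) + 4(8) = 28 + 32 = 60°C
Mismatches (positions where the bases are not complementary): 4 (at positions 1, 12, 16, 21)
Effective Tm = 60 − 4×5 = 60 − 20 = 40°C

40°C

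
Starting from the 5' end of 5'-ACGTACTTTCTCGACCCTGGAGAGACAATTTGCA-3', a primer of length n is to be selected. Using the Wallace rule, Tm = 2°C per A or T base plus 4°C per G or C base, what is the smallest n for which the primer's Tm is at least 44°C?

n = 15

First 14 bases: ACGTACTTTCTCGA → Tm = 40°C (< 44°C)
First 15 bases: ACGTACTTTCTCGAC → Tm = 44°C (≥ 44°C)
Since every base adds ≥2°C, Tm only increases with n, so the threshold is first crossed at n = 15.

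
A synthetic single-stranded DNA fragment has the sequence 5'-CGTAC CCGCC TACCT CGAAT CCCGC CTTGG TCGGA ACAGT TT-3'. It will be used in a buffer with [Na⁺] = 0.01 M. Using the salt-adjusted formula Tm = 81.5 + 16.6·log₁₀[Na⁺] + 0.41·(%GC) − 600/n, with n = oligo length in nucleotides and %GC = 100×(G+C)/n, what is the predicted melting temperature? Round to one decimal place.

58.4°C

Length n = 42. Counting bases: C=16, A=7, T=10, G=9
G+C = 25, so %GC = 25/42 × 100 = 59.524%
Salt term: 16.6 × (-2) = -33.2
GC term: 0.41 × 59.524 = 24.405; length term: −600/42 = −14.286
Tm = 81.5 + (-33.2) + 24.405 − 14.286 = 58.419 → 58.4°C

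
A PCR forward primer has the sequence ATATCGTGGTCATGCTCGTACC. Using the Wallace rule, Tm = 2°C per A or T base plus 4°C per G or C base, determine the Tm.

Counting bases: C=6, G=5, T=7, A=4
So N_AT = 11 and N_GC = 11.
Tm = 2×11 + 4×11 = 66°C

66°C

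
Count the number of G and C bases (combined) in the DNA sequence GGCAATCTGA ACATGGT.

A=5, G=5, T=4, C=3
G+C = 5 + 3 = 8

8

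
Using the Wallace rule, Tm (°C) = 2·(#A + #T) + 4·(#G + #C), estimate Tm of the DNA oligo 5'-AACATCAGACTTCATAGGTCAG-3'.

Scanning the sequence gives C=5, A=8, T=5, G=4.
AT pairs contribute 13, GC pairs contribute 9.
Tm = 4·9 + 2·13 = 36 + 26 = 62°C

62°C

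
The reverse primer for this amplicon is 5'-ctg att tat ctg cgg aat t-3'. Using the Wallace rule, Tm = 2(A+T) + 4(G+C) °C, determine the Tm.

Base counts: A=4, C=3, T=8, G=4
So N_AT = 12 and N_GC = 7.
Tm = 2(12) + 4(7) = 24 + 28 = 52°C

52°C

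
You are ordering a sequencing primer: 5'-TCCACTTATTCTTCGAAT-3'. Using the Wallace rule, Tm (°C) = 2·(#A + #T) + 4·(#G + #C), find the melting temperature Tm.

Base counts: T=8, A=4, C=5, G=1
A+T = 12, G+C = 6
Tm = 2(12) + 4(6) = 24 + 24 = 48°C

48°C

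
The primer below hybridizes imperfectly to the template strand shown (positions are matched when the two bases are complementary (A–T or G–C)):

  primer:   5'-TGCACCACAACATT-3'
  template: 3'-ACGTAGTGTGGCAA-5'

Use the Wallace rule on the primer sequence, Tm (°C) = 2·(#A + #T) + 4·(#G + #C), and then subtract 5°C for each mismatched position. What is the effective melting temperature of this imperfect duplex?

Primer base counts: A=5, T=3, G=1, C=5 → A+T=8, G+C=6
Perfect-match Tm = 2(8) + 4(6) = 16 + 24 = 40°C
Mismatches (positions where the bases are not complementary): 3 (at positions 5, 10, 12)
Effective Tm = 40 − 3×5 = 40 − 15 = 25°C

25°C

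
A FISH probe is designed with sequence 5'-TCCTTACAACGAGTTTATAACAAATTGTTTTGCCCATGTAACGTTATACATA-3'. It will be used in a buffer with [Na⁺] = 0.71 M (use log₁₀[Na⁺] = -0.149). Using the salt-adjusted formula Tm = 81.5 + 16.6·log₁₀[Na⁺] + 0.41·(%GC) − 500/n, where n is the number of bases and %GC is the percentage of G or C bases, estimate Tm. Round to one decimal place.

Length n = 52. Base counts: C=10, A=17, T=19, G=6
G+C = 16, so %GC = 16/52 × 100 = 30.769%
Salt term: 16.6 × (-0.149) = -2.473
GC term: 0.41 × 30.769 = 12.615; length term: −500/52 = −9.615
Tm = 81.5 + (-2.473) + 12.615 − 9.615 = 82.027 → 82.0°C

82.0°C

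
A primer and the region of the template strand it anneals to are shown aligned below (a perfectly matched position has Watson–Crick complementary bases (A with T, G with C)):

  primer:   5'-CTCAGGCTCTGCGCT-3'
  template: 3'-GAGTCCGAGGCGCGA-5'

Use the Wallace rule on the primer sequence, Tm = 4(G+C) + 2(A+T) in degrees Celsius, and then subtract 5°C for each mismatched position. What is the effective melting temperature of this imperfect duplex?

45°C

Primer base counts: A=1, T=4, G=4, C=6 → A+T=5, G+C=10
Perfect-match Tm = 2(5) + 4(10) = 10 + 40 = 50°C
Mismatches (positions where the bases are not complementary): 1 (at position 10)
Effective Tm = 50 − 1×5 = 50 − 5 = 45°C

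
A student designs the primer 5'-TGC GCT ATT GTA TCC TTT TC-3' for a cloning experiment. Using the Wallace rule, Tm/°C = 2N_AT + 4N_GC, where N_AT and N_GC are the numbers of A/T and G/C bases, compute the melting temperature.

Counting bases: A=2, C=5, T=10, G=3
A+T = 12, G+C = 8
Tm = 4·8 + 2·12 = 32 + 24 = 56°C

56°C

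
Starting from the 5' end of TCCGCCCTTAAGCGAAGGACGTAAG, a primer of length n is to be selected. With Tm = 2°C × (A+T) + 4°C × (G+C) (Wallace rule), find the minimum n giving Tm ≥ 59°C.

n = 19

First 18 bases: TCCGCCCTTAAGCGAAGG → Tm = 58°C (< 59°C)
First 19 bases: TCCGCCCTTAAGCGAAGGA → Tm = 60°C (≥ 59°C)
Since every base adds ≥2°C, Tm only increases with n, so the threshold is first crossed at n = 19.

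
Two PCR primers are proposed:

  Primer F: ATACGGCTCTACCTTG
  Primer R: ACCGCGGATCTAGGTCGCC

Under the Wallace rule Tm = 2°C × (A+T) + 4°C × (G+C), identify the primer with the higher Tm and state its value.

Primer F: A+T=8, G+C=8 → Tm = 2(8)+4(8) = 48°C
Primer R: A+T=6, G+C=13 → Tm = 2(6)+4(13) = 64°C
48°C vs 64°C → primer R is higher.

Primer R, 64°C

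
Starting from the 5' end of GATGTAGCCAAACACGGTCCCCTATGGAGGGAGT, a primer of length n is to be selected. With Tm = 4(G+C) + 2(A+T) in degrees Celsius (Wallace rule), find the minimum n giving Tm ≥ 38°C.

n = 13

First 12 bases: GATGTAGCCAAA → Tm = 34°C (< 38°C)
First 13 bases: GATGTAGCCAAAC → Tm = 38°C (≥ 38°C)
Each additional base adds 2°C (A/T) or 4°C (G/C), so Tm is non-decreasing in n; n = 13 is the first length to reach 38°C.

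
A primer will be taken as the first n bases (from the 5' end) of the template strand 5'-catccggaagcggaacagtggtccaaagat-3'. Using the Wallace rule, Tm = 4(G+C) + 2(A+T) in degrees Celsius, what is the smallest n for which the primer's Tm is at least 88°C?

n = 28

First 27 bases: CATCCGGAAGCGGAACAGTGGTCCAAA → Tm = 84°C (< 88°C)
First 28 bases: CATCCGGAAGCGGAACAGTGGTCCAAAG → Tm = 88°C (≥ 88°C)
Each additional base adds 2°C (A/T) or 4°C (G/C), so Tm is non-decreasing in n; n = 28 is the first length to reach 88°C.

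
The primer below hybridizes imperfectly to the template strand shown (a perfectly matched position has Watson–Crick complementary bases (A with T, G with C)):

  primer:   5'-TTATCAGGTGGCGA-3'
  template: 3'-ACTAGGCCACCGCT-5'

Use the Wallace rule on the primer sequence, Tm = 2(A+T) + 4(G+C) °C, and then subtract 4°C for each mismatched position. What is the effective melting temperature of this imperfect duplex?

Primer base counts: A=3, T=4, G=5, C=2 → A+T=7, G+C=7
Perfect-match Tm = 2(7) + 4(7) = 14 + 28 = 42°C
Mismatches (positions where the bases are not complementary): 2 (at positions 2, 6)
Effective Tm = 42 − 2×4 = 42 − 8 = 34°C

34°C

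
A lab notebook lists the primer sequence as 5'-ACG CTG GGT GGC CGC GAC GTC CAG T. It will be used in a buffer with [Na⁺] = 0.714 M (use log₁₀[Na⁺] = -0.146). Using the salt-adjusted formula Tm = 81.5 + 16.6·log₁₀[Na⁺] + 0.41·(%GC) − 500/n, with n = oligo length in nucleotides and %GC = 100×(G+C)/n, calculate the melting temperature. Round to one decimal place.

88.6°C

Length n = 25. Counting bases: T=4, G=10, C=8, A=3
G+C = 18, so %GC = 18/25 × 100 = 72%
Salt term: 16.6 × (-0.146) = -2.424
GC term: 0.41 × 72 = 29.52; length term: −500/25 = −20
Tm = 81.5 + (-2.424) + 29.52 − 20 = 88.596 → 88.6°C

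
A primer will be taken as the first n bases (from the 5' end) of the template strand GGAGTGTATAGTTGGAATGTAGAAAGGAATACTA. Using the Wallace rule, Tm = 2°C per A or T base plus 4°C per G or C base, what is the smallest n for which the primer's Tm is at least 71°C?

First 25 bases: GGAGTGTATAGTTGGAATGTAGAAA → Tm = 68°C (< 71°C)
First 26 bases: GGAGTGTATAGTTGGAATGTAGAAAG → Tm = 72°C (≥ 71°C)
Since every base adds ≥2°C, Tm only increases with n, so the threshold is first crossed at n = 26.

n = 26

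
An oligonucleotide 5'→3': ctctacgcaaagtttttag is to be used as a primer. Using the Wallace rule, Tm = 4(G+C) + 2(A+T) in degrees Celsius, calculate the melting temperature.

G=3, A=5, C=4, T=7
AT pairs contribute 12, GC pairs contribute 7.
Tm = 2×12 + 4×7 = 52°C

52°C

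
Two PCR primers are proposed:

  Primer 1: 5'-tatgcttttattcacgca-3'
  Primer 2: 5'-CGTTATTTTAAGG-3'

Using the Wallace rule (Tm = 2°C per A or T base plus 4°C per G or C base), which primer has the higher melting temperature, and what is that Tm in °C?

Primer 1, 48°C

Primer 1: A+T=12, G+C=6 → Tm = 2(12)+4(6) = 48°C
Primer 2: A+T=9, G+C=4 → Tm = 2(9)+4(4) = 34°C
48°C vs 34°C → primer 1 is higher.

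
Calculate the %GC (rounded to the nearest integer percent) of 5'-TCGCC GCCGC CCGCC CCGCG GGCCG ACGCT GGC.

91%

Counting bases: G=12, T=2, A=1, C=18
G+C = 12 + 18 = 30 out of 33 bases
%GC = 30/33 × 100 = 90.91% ≈ 91%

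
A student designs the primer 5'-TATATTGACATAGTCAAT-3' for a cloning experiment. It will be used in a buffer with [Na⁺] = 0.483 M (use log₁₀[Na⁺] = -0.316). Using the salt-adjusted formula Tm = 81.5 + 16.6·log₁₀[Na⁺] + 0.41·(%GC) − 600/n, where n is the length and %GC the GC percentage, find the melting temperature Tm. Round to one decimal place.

52.0°C

Length n = 18. Base counts: A=7, T=7, G=2, C=2
G+C = 4, so %GC = 4/18 × 100 = 22.222%
Salt term: 16.6 × (-0.316) = -5.246
GC term: 0.41 × 22.222 = 9.111; length term: −600/18 = −33.333
Tm = 81.5 + (-5.246) + 9.111 − 33.333 = 52.032 → 52.0°C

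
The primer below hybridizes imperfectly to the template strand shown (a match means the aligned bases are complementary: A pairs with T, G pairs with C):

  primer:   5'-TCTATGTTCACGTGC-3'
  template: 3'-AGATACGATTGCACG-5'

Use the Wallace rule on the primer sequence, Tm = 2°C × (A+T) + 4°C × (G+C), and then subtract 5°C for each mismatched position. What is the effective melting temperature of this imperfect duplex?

Primer base counts: A=2, T=6, G=3, C=4 → A+T=8, G+C=7
Perfect-match Tm = 2(8) + 4(7) = 16 + 28 = 44°C
Mismatches (positions where the bases are not complementary): 2 (at positions 7, 9)
Effective Tm = 44 − 2×5 = 44 − 10 = 34°C

34°C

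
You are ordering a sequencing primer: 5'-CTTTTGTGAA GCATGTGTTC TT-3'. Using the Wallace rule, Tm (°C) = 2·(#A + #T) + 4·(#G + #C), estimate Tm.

60°C

C=3, T=11, A=3, G=5
AT pairs contribute 14, GC pairs contribute 8.
Tm = 2×14 + 4×8 = 60°C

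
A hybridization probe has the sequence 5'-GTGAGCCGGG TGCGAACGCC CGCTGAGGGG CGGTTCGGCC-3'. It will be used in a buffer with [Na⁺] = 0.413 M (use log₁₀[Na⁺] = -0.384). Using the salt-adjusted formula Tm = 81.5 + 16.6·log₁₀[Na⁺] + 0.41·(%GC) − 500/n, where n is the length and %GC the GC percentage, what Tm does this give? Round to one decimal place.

Length n = 40. Counting bases: A=4, G=19, C=12, T=5
G+C = 31, so %GC = 31/40 × 100 = 77.5%
Salt term: 16.6 × (-0.384) = -6.374
GC term: 0.41 × 77.5 = 31.775; length term: −500/40 = −12.5
Tm = 81.5 + (-6.374) + 31.775 − 12.5 = 94.401 → 94.4°C

94.4°C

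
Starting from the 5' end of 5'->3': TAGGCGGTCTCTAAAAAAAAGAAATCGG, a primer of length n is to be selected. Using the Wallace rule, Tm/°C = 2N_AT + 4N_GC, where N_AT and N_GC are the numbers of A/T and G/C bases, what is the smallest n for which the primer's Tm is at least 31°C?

n = 10

First 9 bases: TAGGCGGTC → Tm = 30°C (< 31°C)
First 10 bases: TAGGCGGTCT → Tm = 32°C (≥ 31°C)
Each additional base adds 2°C (A/T) or 4°C (G/C), so Tm is non-decreasing in n; n = 10 is the first length to reach 31°C.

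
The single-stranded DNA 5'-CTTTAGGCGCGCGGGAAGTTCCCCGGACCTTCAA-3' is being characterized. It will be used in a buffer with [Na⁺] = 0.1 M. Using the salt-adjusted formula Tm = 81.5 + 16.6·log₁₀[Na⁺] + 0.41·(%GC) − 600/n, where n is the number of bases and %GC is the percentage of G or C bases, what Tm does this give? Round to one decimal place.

Length n = 34. Counting bases: A=6, C=11, G=10, T=7
G+C = 21, so %GC = 21/34 × 100 = 61.765%
Salt term: 16.6 × (-1) = -16.6
GC term: 0.41 × 61.765 = 25.324; length term: −600/34 = −17.647
Tm = 81.5 + (-16.6) + 25.324 − 17.647 = 72.577 → 72.6°C

72.6°C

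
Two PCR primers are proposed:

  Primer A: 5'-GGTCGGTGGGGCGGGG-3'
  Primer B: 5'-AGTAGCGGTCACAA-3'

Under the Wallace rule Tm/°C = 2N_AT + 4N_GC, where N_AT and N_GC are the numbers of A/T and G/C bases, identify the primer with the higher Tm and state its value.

Primer A, 60°C

Primer A: A+T=2, G+C=14 → Tm = 2(2)+4(14) = 60°C
Primer B: A+T=7, G+C=7 → Tm = 2(7)+4(7) = 42°C
60°C vs 42°C → primer A is higher.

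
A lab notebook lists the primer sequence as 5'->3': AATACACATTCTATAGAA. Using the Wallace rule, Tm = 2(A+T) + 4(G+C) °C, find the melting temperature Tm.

44°C

Scanning the sequence gives G=1, T=5, A=9, C=3.
A+T = 14, G+C = 4
Tm = 2(14) + 4(4) = 28 + 16 = 44°C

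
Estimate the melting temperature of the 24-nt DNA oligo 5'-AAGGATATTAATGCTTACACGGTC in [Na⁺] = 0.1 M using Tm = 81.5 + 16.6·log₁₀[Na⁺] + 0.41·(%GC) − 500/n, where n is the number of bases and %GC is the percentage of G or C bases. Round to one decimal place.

Length n = 24. Scanning the sequence gives T=7, A=8, G=5, C=4.
G+C = 9, so %GC = 9/24 × 100 = 37.5%
Salt term: 16.6 × (-1) = -16.6
GC term: 0.41 × 37.5 = 15.375; length term: −500/24 = −20.833
Tm = 81.5 + (-16.6) + 15.375 − 20.833 = 59.442 → 59.4°C

59.4°C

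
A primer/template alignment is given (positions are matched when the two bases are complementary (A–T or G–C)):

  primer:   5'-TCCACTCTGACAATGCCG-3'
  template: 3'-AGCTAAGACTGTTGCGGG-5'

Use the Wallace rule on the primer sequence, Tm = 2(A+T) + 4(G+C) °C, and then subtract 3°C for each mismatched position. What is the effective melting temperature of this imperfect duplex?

Primer base counts: A=4, T=4, G=3, C=7 → A+T=8, G+C=10
Perfect-match Tm = 2(8) + 4(10) = 16 + 40 = 56°C
Mismatches (positions where the bases are not complementary): 4 (at positions 3, 5, 14, 18)
Effective Tm = 56 − 4×3 = 56 − 12 = 44°C

44°C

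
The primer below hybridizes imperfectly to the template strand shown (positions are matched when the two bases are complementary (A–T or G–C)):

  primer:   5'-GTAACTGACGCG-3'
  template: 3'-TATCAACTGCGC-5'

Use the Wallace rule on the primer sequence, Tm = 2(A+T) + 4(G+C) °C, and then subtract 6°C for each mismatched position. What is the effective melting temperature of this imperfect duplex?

Primer base counts: A=3, T=2, G=4, C=3 → A+T=5, G+C=7
Perfect-match Tm = 2(5) + 4(7) = 10 + 28 = 38°C
Mismatches (positions where the bases are not complementary): 3 (at positions 1, 4, 5)
Effective Tm = 38 − 3×6 = 38 − 18 = 20°C

20°C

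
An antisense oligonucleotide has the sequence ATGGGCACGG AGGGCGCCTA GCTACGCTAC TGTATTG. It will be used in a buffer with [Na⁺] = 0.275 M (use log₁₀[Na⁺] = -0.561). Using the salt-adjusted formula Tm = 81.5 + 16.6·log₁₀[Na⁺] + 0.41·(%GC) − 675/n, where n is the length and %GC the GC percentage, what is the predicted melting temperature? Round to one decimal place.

78.3°C

Length n = 37. Scanning the sequence gives A=7, G=13, T=8, C=9.
G+C = 22, so %GC = 22/37 × 100 = 59.459%
Salt term: 16.6 × (-0.561) = -9.313
GC term: 0.41 × 59.459 = 24.378; length term: −675/37 = −18.243
Tm = 81.5 + (-9.313) + 24.378 − 18.243 = 78.322 → 78.3°C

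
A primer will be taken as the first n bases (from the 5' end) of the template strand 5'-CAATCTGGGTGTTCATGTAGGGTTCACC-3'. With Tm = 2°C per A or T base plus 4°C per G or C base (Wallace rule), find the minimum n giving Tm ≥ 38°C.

n = 13

First 12 bases: CAATCTGGGTGT → Tm = 36°C (< 38°C)
First 13 bases: CAATCTGGGTGTT → Tm = 38°C (≥ 38°C)
Since every base adds ≥2°C, Tm only increases with n, so the threshold is first crossed at n = 13.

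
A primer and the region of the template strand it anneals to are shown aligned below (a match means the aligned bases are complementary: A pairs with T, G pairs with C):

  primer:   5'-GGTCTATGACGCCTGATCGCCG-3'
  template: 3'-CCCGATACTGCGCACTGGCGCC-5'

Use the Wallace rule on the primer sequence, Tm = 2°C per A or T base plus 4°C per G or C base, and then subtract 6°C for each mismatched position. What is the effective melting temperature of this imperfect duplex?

48°C

Primer base counts: A=3, T=5, G=7, C=7 → A+T=8, G+C=14
Perfect-match Tm = 2(8) + 4(14) = 16 + 56 = 72°C
Mismatches (positions where the bases are not complementary): 4 (at positions 3, 13, 17, 21)
Effective Tm = 72 − 4×6 = 72 − 24 = 48°C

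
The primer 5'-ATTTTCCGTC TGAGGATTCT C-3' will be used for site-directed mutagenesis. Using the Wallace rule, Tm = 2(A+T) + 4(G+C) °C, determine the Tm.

60°C

Counting bases: C=5, A=3, G=4, T=9
AT pairs contribute 12, GC pairs contribute 9.
Tm = 2×12 + 4×9 = 60°C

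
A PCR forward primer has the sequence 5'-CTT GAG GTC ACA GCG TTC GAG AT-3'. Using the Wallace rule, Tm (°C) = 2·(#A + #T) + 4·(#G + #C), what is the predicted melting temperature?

Scanning the sequence gives G=7, A=5, T=6, C=5.
AT pairs contribute 11, GC pairs contribute 12.
Tm = 2(11) + 4(12) = 22 + 48 = 70°C

70°C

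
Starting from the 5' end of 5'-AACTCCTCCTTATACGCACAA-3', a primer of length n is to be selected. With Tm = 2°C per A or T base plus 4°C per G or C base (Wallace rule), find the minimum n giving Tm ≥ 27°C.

First 8 bases: AACTCCTC → Tm = 24°C (< 27°C)
First 9 bases: AACTCCTCC → Tm = 28°C (≥ 27°C)
Since every base adds ≥2°C, Tm only increases with n, so the threshold is first crossed at n = 9.

n = 9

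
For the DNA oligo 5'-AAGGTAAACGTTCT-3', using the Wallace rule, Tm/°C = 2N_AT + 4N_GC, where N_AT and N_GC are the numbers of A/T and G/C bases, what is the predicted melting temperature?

C=2, T=4, G=3, A=5
AT pairs contribute 9, GC pairs contribute 5.
Tm = 4·5 + 2·9 = 20 + 18 = 38°C

38°C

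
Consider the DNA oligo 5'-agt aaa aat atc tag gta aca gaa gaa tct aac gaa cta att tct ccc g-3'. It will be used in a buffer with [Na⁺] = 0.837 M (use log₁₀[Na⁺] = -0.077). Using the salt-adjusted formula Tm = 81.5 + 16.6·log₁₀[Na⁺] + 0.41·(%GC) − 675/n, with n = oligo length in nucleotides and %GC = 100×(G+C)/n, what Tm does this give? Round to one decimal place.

79.8°C

Length n = 49. Counting bases: G=7, A=21, T=12, C=9
G+C = 16, so %GC = 16/49 × 100 = 32.653%
Salt term: 16.6 × (-0.077) = -1.278
GC term: 0.41 × 32.653 = 13.388; length term: −675/49 = −13.776
Tm = 81.5 + (-1.278) + 13.388 − 13.776 = 79.834 → 79.8°C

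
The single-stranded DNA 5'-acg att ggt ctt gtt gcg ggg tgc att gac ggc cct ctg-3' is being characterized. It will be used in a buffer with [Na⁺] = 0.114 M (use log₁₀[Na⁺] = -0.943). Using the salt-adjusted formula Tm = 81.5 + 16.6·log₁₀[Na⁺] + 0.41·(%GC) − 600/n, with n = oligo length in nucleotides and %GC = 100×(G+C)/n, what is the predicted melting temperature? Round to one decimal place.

Length n = 39. Scanning the sequence gives T=12, A=4, G=14, C=9.
G+C = 23, so %GC = 23/39 × 100 = 58.974%
Salt term: 16.6 × (-0.943) = -15.654
GC term: 0.41 × 58.974 = 24.179; length term: −600/39 = −15.385
Tm = 81.5 + (-15.654) + 24.179 − 15.385 = 74.64 → 74.6°C

74.6°C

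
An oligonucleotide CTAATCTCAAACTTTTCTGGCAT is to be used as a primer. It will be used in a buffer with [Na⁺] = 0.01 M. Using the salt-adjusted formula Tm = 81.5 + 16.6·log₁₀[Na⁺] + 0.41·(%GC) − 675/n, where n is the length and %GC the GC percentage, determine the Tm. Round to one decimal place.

Length n = 23. T=9, A=6, G=2, C=6
G+C = 8, so %GC = 8/23 × 100 = 34.783%
Salt term: 16.6 × (-2) = -33.2
GC term: 0.41 × 34.783 = 14.261; length term: −675/23 = −29.348
Tm = 81.5 + (-33.2) + 14.261 − 29.348 = 33.213 → 33.2°C

33.2°C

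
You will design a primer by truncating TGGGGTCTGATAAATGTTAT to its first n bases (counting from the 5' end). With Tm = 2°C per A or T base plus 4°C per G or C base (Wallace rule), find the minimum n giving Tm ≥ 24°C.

n = 7

First 6 bases: TGGGGT → Tm = 20°C (< 24°C)
First 7 bases: TGGGGTC → Tm = 24°C (≥ 24°C)
Since every base adds ≥2°C, Tm only increases with n, so the threshold is first crossed at n = 7.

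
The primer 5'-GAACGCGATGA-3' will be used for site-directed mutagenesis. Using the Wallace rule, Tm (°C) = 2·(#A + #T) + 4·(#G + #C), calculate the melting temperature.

34°C

Scanning the sequence gives A=4, G=4, C=2, T=1.
AT pairs contribute 5, GC pairs contribute 6.
Tm = 4·6 + 2·5 = 24 + 10 = 34°C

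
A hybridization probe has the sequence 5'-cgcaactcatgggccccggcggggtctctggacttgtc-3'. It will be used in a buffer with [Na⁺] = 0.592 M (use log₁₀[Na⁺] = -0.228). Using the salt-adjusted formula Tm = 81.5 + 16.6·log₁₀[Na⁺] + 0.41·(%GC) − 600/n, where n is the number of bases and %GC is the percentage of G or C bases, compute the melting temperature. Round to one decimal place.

Length n = 38. T=8, C=13, G=13, A=4
G+C = 26, so %GC = 26/38 × 100 = 68.421%
Salt term: 16.6 × (-0.228) = -3.785
GC term: 0.41 × 68.421 = 28.053; length term: −600/38 = −15.789
Tm = 81.5 + (-3.785) + 28.053 − 15.789 = 89.979 → 90.0°C

90.0°C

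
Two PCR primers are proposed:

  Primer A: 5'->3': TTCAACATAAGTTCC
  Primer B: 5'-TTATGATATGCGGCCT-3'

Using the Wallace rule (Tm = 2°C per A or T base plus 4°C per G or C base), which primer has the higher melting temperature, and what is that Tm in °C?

Primer A: A+T=10, G+C=5 → Tm = 2(10)+4(5) = 40°C
Primer B: A+T=9, G+C=7 → Tm = 2(9)+4(7) = 46°C
40°C vs 46°C → primer B is higher.

Primer B, 46°C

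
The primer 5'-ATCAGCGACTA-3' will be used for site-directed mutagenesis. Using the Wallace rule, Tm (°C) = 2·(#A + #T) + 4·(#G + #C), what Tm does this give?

Scanning the sequence gives C=3, G=2, T=2, A=4.
A+T = 6, G+C = 5
Tm = 4·5 + 2·6 = 20 + 12 = 32°C

32°C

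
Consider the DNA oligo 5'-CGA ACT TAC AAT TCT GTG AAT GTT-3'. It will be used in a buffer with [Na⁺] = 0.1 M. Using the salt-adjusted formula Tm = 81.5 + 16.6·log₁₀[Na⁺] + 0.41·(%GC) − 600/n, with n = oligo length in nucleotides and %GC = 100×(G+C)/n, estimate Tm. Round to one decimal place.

53.6°C

Length n = 24. Base counts: G=4, T=9, A=7, C=4
G+C = 8, so %GC = 8/24 × 100 = 33.333%
Salt term: 16.6 × (-1) = -16.6
GC term: 0.41 × 33.333 = 13.667; length term: −600/24 = −25
Tm = 81.5 + (-16.6) + 13.667 − 25 = 53.567 → 53.6°C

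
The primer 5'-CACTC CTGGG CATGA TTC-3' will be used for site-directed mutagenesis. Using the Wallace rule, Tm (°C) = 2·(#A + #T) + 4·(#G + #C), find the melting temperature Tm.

56°C

Counting bases: T=5, C=6, G=4, A=3
So N_AT = 8 and N_GC = 10.
Tm = 2(8) + 4(10) = 16 + 40 = 56°C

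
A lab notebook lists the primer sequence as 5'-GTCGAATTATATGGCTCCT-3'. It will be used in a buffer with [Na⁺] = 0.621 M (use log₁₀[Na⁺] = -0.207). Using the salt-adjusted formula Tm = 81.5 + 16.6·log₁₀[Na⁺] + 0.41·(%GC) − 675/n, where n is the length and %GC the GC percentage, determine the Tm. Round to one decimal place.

Length n = 19. G=4, T=7, A=4, C=4
G+C = 8, so %GC = 8/19 × 100 = 42.105%
Salt term: 16.6 × (-0.207) = -3.436
GC term: 0.41 × 42.105 = 17.263; length term: −675/19 = −35.526
Tm = 81.5 + (-3.436) + 17.263 − 35.526 = 59.801 → 59.8°C

59.8°C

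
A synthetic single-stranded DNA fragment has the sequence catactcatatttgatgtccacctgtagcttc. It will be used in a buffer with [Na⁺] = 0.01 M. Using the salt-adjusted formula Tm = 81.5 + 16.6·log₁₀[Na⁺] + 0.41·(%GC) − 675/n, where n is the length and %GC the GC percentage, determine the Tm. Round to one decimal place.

43.9°C

Length n = 32. Base counts: T=12, A=7, C=9, G=4
G+C = 13, so %GC = 13/32 × 100 = 40.625%
Salt term: 16.6 × (-2) = -33.2
GC term: 0.41 × 40.625 = 16.656; length term: −675/32 = −21.094
Tm = 81.5 + (-33.2) + 16.656 − 21.094 = 43.862 → 43.9°C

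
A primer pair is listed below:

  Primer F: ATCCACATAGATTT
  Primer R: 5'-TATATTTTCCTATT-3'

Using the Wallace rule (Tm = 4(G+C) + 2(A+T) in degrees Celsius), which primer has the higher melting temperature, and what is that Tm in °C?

Primer F: A+T=10, G+C=4 → Tm = 2(10)+4(4) = 36°C
Primer R: A+T=12, G+C=2 → Tm = 2(12)+4(2) = 32°C
36°C vs 32°C → primer F is higher.

Primer F, 36°C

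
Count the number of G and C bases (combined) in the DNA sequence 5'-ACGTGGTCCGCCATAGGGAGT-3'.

C=5, G=8, T=4, A=4
G+C = 8 + 5 = 13

13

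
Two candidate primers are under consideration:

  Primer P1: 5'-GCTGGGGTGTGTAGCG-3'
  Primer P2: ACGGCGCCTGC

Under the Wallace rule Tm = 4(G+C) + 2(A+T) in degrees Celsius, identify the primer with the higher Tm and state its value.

Primer P1, 54°C

Primer P1: A+T=5, G+C=11 → Tm = 2(5)+4(11) = 54°C
Primer P2: A+T=2, G+C=9 → Tm = 2(2)+4(9) = 40°C
54°C vs 40°C → primer P1 is higher.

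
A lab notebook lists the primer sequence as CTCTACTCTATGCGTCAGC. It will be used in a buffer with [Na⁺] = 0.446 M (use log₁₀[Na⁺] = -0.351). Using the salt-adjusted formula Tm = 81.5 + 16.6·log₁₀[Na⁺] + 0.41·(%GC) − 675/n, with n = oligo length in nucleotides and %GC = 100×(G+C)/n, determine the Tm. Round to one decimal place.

Length n = 19. C=7, A=3, G=3, T=6
G+C = 10, so %GC = 10/19 × 100 = 52.632%
Salt term: 16.6 × (-0.351) = -5.827
GC term: 0.41 × 52.632 = 21.579; length term: −675/19 = −35.526
Tm = 81.5 + (-5.827) + 21.579 − 35.526 = 61.726 → 61.7°C

61.7°C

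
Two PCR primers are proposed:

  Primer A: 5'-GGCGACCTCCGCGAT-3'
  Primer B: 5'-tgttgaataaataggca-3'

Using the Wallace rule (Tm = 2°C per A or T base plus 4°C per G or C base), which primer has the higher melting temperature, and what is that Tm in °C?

Primer A: A+T=4, G+C=11 → Tm = 2(4)+4(11) = 52°C
Primer B: A+T=12, G+C=5 → Tm = 2(12)+4(5) = 44°C
52°C vs 44°C → primer A is higher.

Primer A, 52°C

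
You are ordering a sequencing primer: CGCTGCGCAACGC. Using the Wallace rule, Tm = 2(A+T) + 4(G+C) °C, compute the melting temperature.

Counting bases: G=4, C=6, A=2, T=1
A+T = 3, G+C = 10
Tm = 2×3 + 4×10 = 46°C

46°C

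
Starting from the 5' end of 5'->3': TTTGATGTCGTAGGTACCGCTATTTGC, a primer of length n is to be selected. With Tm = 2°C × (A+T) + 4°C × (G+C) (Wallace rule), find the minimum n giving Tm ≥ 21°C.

First 8 bases: TTTGATGT → Tm = 20°C (< 21°C)
First 9 bases: TTTGATGTC → Tm = 24°C (≥ 21°C)
Each additional base adds 2°C (A/T) or 4°C (G/C), so Tm is non-decreasing in n; n = 9 is the first length to reach 21°C.

n = 9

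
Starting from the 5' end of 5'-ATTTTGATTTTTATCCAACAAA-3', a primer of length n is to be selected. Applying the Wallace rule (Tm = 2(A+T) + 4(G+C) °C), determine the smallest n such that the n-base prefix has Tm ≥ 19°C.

n = 9

First 8 bases: ATTTTGAT → Tm = 18°C (< 19°C)
First 9 bases: ATTTTGATT → Tm = 20°C (≥ 19°C)
Each additional base adds 2°C (A/T) or 4°C (G/C), so Tm is non-decreasing in n; n = 9 is the first length to reach 19°C.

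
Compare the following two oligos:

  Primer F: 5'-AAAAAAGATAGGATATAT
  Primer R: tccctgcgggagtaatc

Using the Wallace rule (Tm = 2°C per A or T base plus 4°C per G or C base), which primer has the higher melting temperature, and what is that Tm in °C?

Primer F: A+T=15, G+C=3 → Tm = 2(15)+4(3) = 42°C
Primer R: A+T=7, G+C=10 → Tm = 2(7)+4(10) = 54°C
42°C vs 54°C → primer R is higher.

Primer R, 54°C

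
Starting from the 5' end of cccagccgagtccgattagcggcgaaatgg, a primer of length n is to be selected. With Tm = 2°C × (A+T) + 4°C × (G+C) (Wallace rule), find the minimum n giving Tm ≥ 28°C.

First 7 bases: CCCAGCC → Tm = 26°C (< 28°C)
First 8 bases: CCCAGCCG → Tm = 30°C (≥ 28°C)
Each additional base adds 2°C (A/T) or 4°C (G/C), so Tm is non-decreasing in n; n = 8 is the first length to reach 28°C.

n = 8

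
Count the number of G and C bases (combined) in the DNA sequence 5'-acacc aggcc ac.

8

Scanning the sequence gives A=4, C=6, T=0, G=2.
G+C = 2 + 6 = 8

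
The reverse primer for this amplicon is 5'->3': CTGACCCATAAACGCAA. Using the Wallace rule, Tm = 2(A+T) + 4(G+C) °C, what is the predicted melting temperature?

G=2, A=7, C=6, T=2
A+T = 9, G+C = 8
Tm = 2(9) + 4(8) = 18 + 32 = 50°C

50°C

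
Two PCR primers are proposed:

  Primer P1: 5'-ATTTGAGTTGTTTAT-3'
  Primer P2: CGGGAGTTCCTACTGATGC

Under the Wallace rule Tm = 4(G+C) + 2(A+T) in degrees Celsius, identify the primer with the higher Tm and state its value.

Primer P2, 60°C

Primer P1: A+T=12, G+C=3 → Tm = 2(12)+4(3) = 36°C
Primer P2: A+T=8, G+C=11 → Tm = 2(8)+4(11) = 60°C
36°C vs 60°C → primer P2 is higher.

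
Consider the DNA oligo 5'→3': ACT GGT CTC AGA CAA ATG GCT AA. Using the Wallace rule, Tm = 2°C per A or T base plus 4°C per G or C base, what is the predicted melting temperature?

66°C

T=5, C=5, G=5, A=8
A+T = 13, G+C = 10
Tm = 4·10 + 2·13 = 40 + 26 = 66°C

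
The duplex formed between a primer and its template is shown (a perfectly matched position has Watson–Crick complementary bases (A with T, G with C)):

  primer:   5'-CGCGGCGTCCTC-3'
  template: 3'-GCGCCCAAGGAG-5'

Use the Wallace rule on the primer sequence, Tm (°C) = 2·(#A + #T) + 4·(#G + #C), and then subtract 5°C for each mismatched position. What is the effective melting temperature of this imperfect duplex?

Primer base counts: A=0, T=2, G=4, C=6 → A+T=2, G+C=10
Perfect-match Tm = 2(2) + 4(10) = 4 + 40 = 44°C
Mismatches (positions where the bases are not complementary): 2 (at positions 6, 7)
Effective Tm = 44 − 2×5 = 44 − 10 = 34°C

34°C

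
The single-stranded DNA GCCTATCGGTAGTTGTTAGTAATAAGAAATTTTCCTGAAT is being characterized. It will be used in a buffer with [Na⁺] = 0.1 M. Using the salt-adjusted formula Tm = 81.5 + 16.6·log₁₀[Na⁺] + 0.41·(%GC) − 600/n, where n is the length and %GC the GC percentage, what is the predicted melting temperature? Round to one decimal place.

63.2°C

Length n = 40. C=5, T=15, G=8, A=12
G+C = 13, so %GC = 13/40 × 100 = 32.5%
Salt term: 16.6 × (-1) = -16.6
GC term: 0.41 × 32.5 = 13.325; length term: −600/40 = −15
Tm = 81.5 + (-16.6) + 13.325 − 15 = 63.225 → 63.2°C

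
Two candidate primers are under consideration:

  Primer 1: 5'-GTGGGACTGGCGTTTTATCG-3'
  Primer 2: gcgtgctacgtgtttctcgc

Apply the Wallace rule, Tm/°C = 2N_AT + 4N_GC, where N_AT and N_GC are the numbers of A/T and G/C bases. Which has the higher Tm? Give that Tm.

Primer 1: A+T=9, G+C=11 → Tm = 2(9)+4(11) = 62°C
Primer 2: A+T=8, G+C=12 → Tm = 2(8)+4(12) = 64°C
62°C vs 64°C → primer 2 is higher.

Primer 2, 64°C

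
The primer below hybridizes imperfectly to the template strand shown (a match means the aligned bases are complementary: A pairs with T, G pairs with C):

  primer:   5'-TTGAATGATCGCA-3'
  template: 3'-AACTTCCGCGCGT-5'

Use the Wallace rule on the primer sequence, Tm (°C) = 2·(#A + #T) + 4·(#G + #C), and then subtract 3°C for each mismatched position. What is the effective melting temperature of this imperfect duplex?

Primer base counts: A=4, T=4, G=3, C=2 → A+T=8, G+C=5
Perfect-match Tm = 2(8) + 4(5) = 16 + 20 = 36°C
Mismatches (positions where the bases are not complementary): 3 (at positions 6, 8, 9)
Effective Tm = 36 − 3×3 = 36 − 9 = 27°C

27°C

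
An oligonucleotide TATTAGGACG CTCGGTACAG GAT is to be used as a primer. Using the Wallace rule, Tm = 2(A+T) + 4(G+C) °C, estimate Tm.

68°C

Base counts: C=4, A=6, G=7, T=6
So N_AT = 12 and N_GC = 11.
Tm = 2(12) + 4(11) = 24 + 44 = 68°C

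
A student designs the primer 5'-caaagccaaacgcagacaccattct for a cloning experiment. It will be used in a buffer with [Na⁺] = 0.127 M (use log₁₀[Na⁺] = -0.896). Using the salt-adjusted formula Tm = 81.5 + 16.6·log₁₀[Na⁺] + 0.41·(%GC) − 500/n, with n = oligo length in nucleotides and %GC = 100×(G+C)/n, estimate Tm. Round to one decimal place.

66.3°C

Length n = 25. Scanning the sequence gives C=9, A=10, G=3, T=3.
G+C = 12, so %GC = 12/25 × 100 = 48%
Salt term: 16.6 × (-0.896) = -14.874
GC term: 0.41 × 48 = 19.68; length term: −500/25 = −20
Tm = 81.5 + (-14.874) + 19.68 − 20 = 66.306 → 66.3°C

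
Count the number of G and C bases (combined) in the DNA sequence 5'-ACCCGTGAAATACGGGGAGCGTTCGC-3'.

C=7, T=4, A=6, G=9
G+C = 9 + 7 = 16

16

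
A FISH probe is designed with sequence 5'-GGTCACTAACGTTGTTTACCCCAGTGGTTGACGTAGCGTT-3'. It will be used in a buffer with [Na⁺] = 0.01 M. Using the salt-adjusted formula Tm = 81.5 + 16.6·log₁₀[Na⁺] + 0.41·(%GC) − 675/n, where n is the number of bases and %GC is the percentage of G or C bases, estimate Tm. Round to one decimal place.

51.9°C

Length n = 40. Counting bases: T=13, G=11, A=7, C=9
G+C = 20, so %GC = 20/40 × 100 = 50%
Salt term: 16.6 × (-2) = -33.2
GC term: 0.41 × 50 = 20.5; length term: −675/40 = −16.875
Tm = 81.5 + (-33.2) + 20.5 − 16.875 = 51.925 → 51.9°C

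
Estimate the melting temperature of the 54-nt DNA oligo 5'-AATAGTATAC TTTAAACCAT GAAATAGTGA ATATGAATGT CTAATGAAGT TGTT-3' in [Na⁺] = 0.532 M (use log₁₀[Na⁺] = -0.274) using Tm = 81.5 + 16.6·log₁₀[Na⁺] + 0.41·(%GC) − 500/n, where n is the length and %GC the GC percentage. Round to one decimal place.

77.6°C

Length n = 54. Counting bases: G=9, T=19, C=4, A=22
G+C = 13, so %GC = 13/54 × 100 = 24.074%
Salt term: 16.6 × (-0.274) = -4.548
GC term: 0.41 × 24.074 = 9.87; length term: −500/54 = −9.259
Tm = 81.5 + (-4.548) + 9.87 − 9.259 = 77.563 → 77.6°C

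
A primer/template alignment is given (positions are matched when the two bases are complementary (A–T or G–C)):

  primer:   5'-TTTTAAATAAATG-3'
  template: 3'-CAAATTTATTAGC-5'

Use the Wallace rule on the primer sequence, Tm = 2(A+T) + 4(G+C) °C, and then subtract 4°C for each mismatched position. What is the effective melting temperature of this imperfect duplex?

Primer base counts: A=6, T=6, G=1, C=0 → A+T=12, G+C=1
Perfect-match Tm = 2(12) + 4(1) = 24 + 4 = 28°C
Mismatches (positions where the bases are not complementary): 3 (at positions 1, 11, 12)
Effective Tm = 28 − 3×4 = 28 − 12 = 16°C

16°C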